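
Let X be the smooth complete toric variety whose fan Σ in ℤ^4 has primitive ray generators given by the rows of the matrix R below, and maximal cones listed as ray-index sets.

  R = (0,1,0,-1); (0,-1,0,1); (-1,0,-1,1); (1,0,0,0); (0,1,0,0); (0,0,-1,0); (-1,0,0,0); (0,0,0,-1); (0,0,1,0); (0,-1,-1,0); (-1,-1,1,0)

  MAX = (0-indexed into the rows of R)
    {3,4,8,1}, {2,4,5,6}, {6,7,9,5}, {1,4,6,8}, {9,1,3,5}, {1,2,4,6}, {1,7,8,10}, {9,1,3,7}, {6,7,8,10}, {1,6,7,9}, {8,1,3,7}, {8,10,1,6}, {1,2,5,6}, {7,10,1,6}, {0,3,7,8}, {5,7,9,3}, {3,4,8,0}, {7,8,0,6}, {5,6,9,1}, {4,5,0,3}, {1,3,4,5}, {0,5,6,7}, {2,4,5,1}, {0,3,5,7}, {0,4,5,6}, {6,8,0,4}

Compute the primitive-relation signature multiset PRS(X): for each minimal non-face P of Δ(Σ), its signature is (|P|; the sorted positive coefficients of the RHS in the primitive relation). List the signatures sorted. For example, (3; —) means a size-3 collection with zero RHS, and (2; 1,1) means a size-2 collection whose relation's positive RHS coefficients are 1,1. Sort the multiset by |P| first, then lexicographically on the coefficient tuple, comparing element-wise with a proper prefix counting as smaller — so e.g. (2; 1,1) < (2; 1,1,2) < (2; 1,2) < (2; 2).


|primitive collections| = 21. Relations:

  P = {0,1}:  v_{0} + v_{1} = 0  ⟹  sig = (2; —)
  P = {3,6}:  v_{3} + v_{6} = 0  ⟹  sig = (2; —)
  P = {5,8}:  v_{5} + v_{8} = 0  ⟹  sig = (2; —)
  P = {4,7}:  v_{4} + v_{7} = v_{0}  ⟹  sig = (2; 1)
  P = {4,9}:  v_{4} + v_{9} = v_{5}  ⟹  sig = (2; 1)
  P = {0,9}:  v_{0} + v_{9} = v_{5} + v_{7}  ⟹  sig = (2; 1,1)
  P = {2,7}:  v_{2} + v_{7} = v_{5} + v_{6}  ⟹  sig = (2; 1,1)
  P = {4,10}:  v_{4} + v_{10} = v_{6} + v_{8}  ⟹  sig = (2; 1,1)
  P = {8,9}:  v_{8} + v_{9} = v_{1} + v_{7}  ⟹  sig = (2; 1,1)
  P = {0,2}:  v_{0} + v_{2} = v_{4} + v_{5} + v_{6}  ⟹  sig = (2; 1,1,1)
  P = {0,10}:  v_{0} + v_{10} = v_{6} + v_{7} + v_{8}  ⟹  sig = (2; 1,1,1)
  P = {2,3}:  v_{2} + v_{3} = v_{1} + v_{4} + v_{5}  ⟹  sig = (2; 1,1,1)
  P = {2,8}:  v_{2} + v_{8} = v_{1} + v_{4} + v_{6}  ⟹  sig = (2; 1,1,1)
  P = {3,10}:  v_{3} + v_{10} = v_{1} + v_{7} + v_{8}  ⟹  sig = (2; 1,1,1)
  P = {5,10}:  v_{5} + v_{10} = v_{1} + v_{6} + v_{7}  ⟹  sig = (2; 1,1,1)
  P = {2,9}:  v_{2} + v_{9} = v_{1} + 2·v_{5} + v_{6}  ⟹  sig = (2; 1,1,2)
  P = {2,10}:  v_{2} + v_{10} = v_{1} + 2·v_{6}  ⟹  sig = (2; 1,2)
  P = {9,10}:  v_{9} + v_{10} = 2·v_{1} + v_{6} + 2·v_{7}  ⟹  sig = (2; 1,2,2)
  P = {1,5,7}:  v_{1} + v_{5} + v_{7} = v_{9}  ⟹  sig = (3; 1)
  P = {1,4,5,6}:  v_{1} + v_{4} + v_{5} + v_{6} = v_{2}  ⟹  sig = (4; 1)
  P = {1,6,7,8}:  v_{1} + v_{6} + v_{7} + v_{8} = v_{10}  ⟹  sig = (4; 1)

Hence PRS(X_Σ) =
    |P|=2: 18 collections, coeffs (), (), (), (1), (1), (1,1), (1,1), (1,1), (1,1), (1,1,1), (1,1,1), (1,1,1), (1,1,1), (1,1,1), (1,1,1), (1,1,2), (1,2), (1,2,2)
    |P|=3: 1 collection, coeffs (1)
    |P|=4: 2 collections, coeffs (1), (1)


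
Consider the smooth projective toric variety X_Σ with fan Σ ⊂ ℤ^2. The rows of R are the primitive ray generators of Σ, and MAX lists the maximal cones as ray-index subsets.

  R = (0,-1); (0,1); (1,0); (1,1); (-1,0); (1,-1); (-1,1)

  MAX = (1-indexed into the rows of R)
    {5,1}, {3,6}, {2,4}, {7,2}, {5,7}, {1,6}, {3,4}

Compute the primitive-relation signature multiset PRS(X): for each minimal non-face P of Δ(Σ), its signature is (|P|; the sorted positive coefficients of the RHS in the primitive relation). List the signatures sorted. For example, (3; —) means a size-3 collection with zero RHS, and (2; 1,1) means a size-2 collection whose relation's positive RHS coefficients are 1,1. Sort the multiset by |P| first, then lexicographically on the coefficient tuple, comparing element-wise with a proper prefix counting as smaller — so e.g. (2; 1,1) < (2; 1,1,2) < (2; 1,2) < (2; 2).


The 14 primitive collections of Σ (r=7, n=2):

  • {1,2}:  v_{1} + v_{2} = 0  ⟹  sig = (2; —)
  • {3,5}:  v_{3} + v_{5} = 0  ⟹  sig = (2; —)
  • {6,7}:  v_{6} + v_{7} = 0  ⟹  sig = (2; —)
  • {1,3}:  v_{1} + v_{3} = v_{6}  ⟹  sig = (2; 1)
  • {1,4}:  v_{1} + v_{4} = v_{3}  ⟹  sig = (2; 1)
  • {1,7}:  v_{1} + v_{7} = v_{5}  ⟹  sig = (2; 1)
  • {2,3}:  v_{2} + v_{3} = v_{4}  ⟹  sig = (2; 1)
  • {2,5}:  v_{2} + v_{5} = v_{7}  ⟹  sig = (2; 1)
  • {2,6}:  v_{2} + v_{6} = v_{3}  ⟹  sig = (2; 1)
  • {3,7}:  v_{3} + v_{7} = v_{2}  ⟹  sig = (2; 1)
  • {4,5}:  v_{4} + v_{5} = v_{2}  ⟹  sig = (2; 1)
  • {5,6}:  v_{5} + v_{6} = v_{1}  ⟹  sig = (2; 1)
  • {4,6}:  v_{4} + v_{6} = 2·v_{3}  ⟹  sig = (2; 2)
  • {4,7}:  v_{4} + v_{7} = 2·v_{2}  ⟹  sig = (2; 2)

Sorted signature multiset PRS(X):
{ (2; —) ×3,  (2; 1) ×9,  (2; 2) ×2 }


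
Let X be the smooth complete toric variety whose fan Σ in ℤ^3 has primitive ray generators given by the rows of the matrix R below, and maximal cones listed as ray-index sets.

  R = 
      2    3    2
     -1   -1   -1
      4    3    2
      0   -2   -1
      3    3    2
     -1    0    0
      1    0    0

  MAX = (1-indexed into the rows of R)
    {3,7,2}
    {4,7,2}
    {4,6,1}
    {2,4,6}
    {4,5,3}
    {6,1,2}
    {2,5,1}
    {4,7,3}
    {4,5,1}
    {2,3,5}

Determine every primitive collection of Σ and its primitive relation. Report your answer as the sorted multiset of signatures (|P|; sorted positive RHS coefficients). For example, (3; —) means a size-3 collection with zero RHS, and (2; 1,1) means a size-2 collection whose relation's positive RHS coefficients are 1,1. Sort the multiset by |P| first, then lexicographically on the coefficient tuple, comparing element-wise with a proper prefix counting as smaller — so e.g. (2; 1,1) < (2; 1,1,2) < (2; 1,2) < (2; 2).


Δ(Σ) — 7 vertices, 9 min non-faces:

  P = {6,7}:  v_{6} + v_{7} = 0  so sig = (2; —)
  P = {1,7}:  v_{1} + v_{7} = v_{5}  so sig = (2; 1)
  P = {3,6}:  v_{3} + v_{6} = v_{5}  so sig = (2; 1)
  P = {5,6}:  v_{5} + v_{6} = v_{1}  so sig = (2; 1)
  P = {5,7}:  v_{5} + v_{7} = v_{3}  so sig = (2; 1)
  P = {1,3}:  v_{1} + v_{3} = 2·v_{5}  so sig = (2; 2)
  P = {1,2,4}:  v_{1} + v_{2} + v_{4} = v_{7}  so sig = (3; 1)
  P = {2,4,5}:  v_{2} + v_{4} + v_{5} = 2·v_{7}  so sig = (3; 2)
  P = {2,3,4}:  v_{2} + v_{3} + v_{4} = 3·v_{7}  so sig = (3; 3)

Signatures (|P|; sorted positive RHS coefficients), sorted:
[(2; —), (2; 1), (2; 1), (2; 1), (2; 1), (2; 2), (3; 1), (3; 2), (3; 3)]


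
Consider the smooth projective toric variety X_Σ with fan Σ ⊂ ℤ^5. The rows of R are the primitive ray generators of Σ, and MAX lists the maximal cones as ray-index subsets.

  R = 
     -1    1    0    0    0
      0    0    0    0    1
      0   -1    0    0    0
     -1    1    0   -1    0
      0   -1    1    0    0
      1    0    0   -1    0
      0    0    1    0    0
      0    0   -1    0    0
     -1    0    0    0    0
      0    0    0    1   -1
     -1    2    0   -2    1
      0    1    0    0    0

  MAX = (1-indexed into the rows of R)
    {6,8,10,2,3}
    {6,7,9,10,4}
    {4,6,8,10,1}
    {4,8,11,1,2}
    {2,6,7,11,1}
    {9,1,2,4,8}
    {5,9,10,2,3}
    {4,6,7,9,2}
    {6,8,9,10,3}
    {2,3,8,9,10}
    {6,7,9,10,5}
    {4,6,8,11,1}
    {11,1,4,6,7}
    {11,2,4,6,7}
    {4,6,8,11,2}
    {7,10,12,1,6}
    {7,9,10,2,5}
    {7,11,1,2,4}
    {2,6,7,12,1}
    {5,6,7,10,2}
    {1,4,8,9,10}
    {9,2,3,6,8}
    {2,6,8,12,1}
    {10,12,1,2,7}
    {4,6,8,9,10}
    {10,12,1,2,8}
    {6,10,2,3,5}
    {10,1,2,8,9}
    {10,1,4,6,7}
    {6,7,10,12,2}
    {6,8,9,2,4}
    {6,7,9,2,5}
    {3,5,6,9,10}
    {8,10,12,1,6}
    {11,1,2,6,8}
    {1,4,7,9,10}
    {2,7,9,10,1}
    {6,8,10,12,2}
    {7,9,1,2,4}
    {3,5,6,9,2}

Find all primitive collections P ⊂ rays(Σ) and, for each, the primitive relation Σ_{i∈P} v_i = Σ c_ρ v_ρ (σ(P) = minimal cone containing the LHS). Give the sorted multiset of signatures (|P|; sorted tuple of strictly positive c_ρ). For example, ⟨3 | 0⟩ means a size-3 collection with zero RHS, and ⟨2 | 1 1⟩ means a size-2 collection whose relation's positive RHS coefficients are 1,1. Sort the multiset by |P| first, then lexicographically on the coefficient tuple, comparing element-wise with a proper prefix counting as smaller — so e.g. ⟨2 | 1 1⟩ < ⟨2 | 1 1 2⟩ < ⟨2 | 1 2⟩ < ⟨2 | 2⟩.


Primitive collections (21):

  {3,12}:  v_{3} + v_{12} = 0  →  sig = ⟨2 | 0⟩
  {7,8}:  v_{7} + v_{8} = 0  →  sig = ⟨2 | 0⟩
  {1,3}:  v_{1} + v_{3} = v_{9}  →  sig = ⟨2 | 1⟩
  {3,7}:  v_{3} + v_{7} = v_{5}  →  sig = ⟨2 | 1⟩
  {5,8}:  v_{5} + v_{8} = v_{3}  →  sig = ⟨2 | 1⟩
  {5,12}:  v_{5} + v_{12} = v_{7}  →  sig = ⟨2 | 1⟩
  {9,12}:  v_{9} + v_{12} = v_{1}  →  sig = ⟨2 | 1⟩
  {1,5}:  v_{1} + v_{5} = v_{7} + v_{9}  →  sig = ⟨2 | 1 1⟩
  {3,11}:  v_{3} + v_{11} = v_{2} + v_{4} + v_{6} + v_{9}  →  sig = ⟨2 | 1 1 1 1⟩
  {5,11}:  v_{5} + v_{11} = v_{2} + v_{4} + v_{6} + v_{7} + v_{9}  →  sig = ⟨2 | 1 1 1 1 1⟩
  {4,5}:  v_{4} + v_{5} = v_{6} + v_{7} + 2·v_{9}  →  sig = ⟨2 | 1 1 2⟩
  {3,4}:  v_{3} + v_{4} = v_{6} + 2·v_{9}  →  sig = ⟨2 | 1 2⟩
  {4,12}:  v_{4} + v_{12} = 2·v_{1} + v_{6}  →  sig = ⟨2 | 1 2⟩
  {9,11}:  v_{9} + v_{11} = v_{2} + 2·v_{4}  →  sig = ⟨2 | 1 2⟩
  {10,11}:  v_{10} + v_{11} = 2·v_{1} + v_{6}  →  sig = ⟨2 | 1 2⟩
  {11,12}:  v_{11} + v_{12} = 3·v_{1} + v_{2} + 2·v_{6}  →  sig = ⟨2 | 1 2 3⟩
  {1,6,9}:  v_{1} + v_{6} + v_{9} = v_{4}  →  sig = ⟨3 | 1⟩
  {2,4,10}:  v_{2} + v_{4} + v_{10} = v_{1}  →  sig = ⟨3 | 1⟩
  {2,6,9,10}:  v_{2} + v_{6} + v_{9} + v_{10} = 0  →  sig = ⟨4 | 0⟩
  {1,2,4,6}:  v_{1} + v_{2} + v_{4} + v_{6} = v_{11}  →  sig = ⟨4 | 1⟩
  {1,2,6,10}:  v_{1} + v_{2} + v_{6} + v_{10} = v_{12}  →  sig = ⟨4 | 1⟩

Hence PRS(X_Σ) =
[⟨2 | 0⟩, ⟨2 | 0⟩, ⟨2 | 1⟩, ⟨2 | 1⟩, ⟨2 | 1⟩, ⟨2 | 1⟩, ⟨2 | 1⟩, ⟨2 | 1 1⟩, ⟨2 | 1 1 1 1⟩, ⟨2 | 1 1 1 1 1⟩, ⟨2 | 1 1 2⟩, ⟨2 | 1 2⟩, ⟨2 | 1 2⟩, ⟨2 | 1 2⟩, ⟨2 | 1 2⟩, ⟨2 | 1 2 3⟩, ⟨3 | 1⟩, ⟨3 | 1⟩, ⟨4 | 0⟩, ⟨4 | 1⟩, ⟨4 | 1⟩]


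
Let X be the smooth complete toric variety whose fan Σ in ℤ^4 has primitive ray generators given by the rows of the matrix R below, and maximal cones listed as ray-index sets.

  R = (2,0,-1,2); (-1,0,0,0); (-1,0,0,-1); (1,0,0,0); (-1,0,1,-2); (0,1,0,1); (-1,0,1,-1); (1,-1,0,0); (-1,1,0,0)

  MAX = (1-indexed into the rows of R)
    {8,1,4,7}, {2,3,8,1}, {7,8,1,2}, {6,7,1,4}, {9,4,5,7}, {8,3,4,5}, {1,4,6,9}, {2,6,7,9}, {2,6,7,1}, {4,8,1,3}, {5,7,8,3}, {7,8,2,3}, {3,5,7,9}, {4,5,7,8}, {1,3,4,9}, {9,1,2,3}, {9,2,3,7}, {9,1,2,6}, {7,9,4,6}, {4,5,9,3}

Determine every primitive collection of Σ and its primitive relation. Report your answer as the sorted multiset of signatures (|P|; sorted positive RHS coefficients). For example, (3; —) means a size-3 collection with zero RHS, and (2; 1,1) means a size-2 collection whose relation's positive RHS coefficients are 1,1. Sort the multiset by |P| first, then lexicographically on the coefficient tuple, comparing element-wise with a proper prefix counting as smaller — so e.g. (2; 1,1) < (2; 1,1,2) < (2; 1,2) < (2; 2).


10 collections generate NE(X_Σ); each relation:

  P = {2,4}:  v_{2} + v_{4} = 0  ⟹  sig = (2; —)
  P = {8,9}:  v_{8} + v_{9} = 0  ⟹  sig = (2; —)
  P = {1,5}:  v_{1} + v_{5} = v_{4}  ⟹  sig = (2; 1)
  P = {3,6}:  v_{3} + v_{6} = v_{9}  ⟹  sig = (2; 1)
  P = {2,5}:  v_{2} + v_{5} = v_{3} + v_{7}  ⟹  sig = (2; 1,1)
  P = {6,8}:  v_{6} + v_{8} = v_{1} + v_{7}  ⟹  sig = (2; 1,1)
  P = {5,6}:  v_{5} + v_{6} = v_{4} + v_{7} + v_{9}  ⟹  sig = (2; 1,1,1)
  P = {1,3,7}:  v_{1} + v_{3} + v_{7} = 0  ⟹  sig = (3; —)
  P = {1,7,9}:  v_{1} + v_{7} + v_{9} = v_{6}  ⟹  sig = (3; 1)
  P = {3,4,7}:  v_{3} + v_{4} + v_{7} = v_{5}  ⟹  sig = (3; 1)

Sorted signature multiset PRS(X):
    (2; —)
    (2; —)
    (2; 1)
    (2; 1)
    (2; 1,1)
    (2; 1,1)
    (2; 1,1,1)
    (3; —)
    (3; 1)
    (3; 1)


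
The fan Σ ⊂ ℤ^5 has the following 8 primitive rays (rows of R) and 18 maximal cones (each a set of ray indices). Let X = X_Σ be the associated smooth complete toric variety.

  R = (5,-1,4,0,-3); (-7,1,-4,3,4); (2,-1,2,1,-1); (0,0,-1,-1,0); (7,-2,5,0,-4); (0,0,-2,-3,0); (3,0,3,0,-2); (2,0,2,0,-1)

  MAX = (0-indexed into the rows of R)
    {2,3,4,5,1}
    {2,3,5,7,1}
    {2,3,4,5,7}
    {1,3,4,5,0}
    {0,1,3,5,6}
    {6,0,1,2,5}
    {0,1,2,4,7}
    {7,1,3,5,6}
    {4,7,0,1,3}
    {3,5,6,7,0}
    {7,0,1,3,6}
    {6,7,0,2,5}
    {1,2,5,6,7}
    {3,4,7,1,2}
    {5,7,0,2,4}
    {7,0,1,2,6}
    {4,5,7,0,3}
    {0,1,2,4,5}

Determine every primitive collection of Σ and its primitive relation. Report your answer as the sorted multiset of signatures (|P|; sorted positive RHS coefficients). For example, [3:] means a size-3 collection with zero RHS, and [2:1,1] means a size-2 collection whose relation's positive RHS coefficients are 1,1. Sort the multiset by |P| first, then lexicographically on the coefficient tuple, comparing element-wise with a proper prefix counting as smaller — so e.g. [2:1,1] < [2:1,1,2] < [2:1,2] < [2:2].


Minimal non-faces — 5 found among 8 rays, 18 max cones:

  P={4,6}:  v_{4} + v_{6} = 2·v_{0}  so sig = [2:2]
  P={0,2,3}:  v_{0} + v_{2} + v_{3} = v_{4}  so sig = [3:1]
  P={2,3,6}:  v_{2} + v_{3} + v_{6} = v_{0}  so sig = [3:1]
  P={0,1,5,7}:  v_{0} + v_{1} + v_{5} + v_{7} = 0  so sig = [4:]
  P={1,4,5,7}:  v_{1} + v_{4} + v_{5} + v_{7} = v_{2} + v_{3}  so sig = [4:1,1]

Sorted signature multiset PRS(X):
    [2:2]
    [3:1]
    [3:1]
    [4:]
    [4:1,1]


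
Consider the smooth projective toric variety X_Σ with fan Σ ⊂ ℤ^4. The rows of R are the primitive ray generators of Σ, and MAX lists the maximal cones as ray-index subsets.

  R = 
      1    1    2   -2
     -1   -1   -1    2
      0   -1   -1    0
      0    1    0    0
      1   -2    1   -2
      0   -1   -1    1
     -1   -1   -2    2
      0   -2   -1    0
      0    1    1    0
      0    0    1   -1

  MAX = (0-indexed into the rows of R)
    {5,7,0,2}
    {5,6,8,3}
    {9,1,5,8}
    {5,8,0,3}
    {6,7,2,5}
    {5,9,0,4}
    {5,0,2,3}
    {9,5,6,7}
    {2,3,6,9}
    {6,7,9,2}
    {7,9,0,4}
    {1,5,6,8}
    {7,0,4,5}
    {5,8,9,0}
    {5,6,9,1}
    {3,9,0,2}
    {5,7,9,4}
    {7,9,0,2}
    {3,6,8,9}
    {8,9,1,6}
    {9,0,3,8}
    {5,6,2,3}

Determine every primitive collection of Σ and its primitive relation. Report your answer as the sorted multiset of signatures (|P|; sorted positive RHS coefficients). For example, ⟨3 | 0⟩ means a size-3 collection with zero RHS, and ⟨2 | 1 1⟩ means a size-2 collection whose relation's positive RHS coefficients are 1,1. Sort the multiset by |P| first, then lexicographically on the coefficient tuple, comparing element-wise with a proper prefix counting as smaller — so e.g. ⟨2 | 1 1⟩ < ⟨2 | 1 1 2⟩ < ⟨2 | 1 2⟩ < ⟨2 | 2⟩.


The 17 primitive collections of Σ (r=10, n=4):

  P = {0,6}:  v_{0} + v_{6} = 0  →  sig = ⟨2 | 0⟩
  P = {2,8}:  v_{2} + v_{8} = 0  →  sig = ⟨2 | 0⟩
  P = {3,7}:  v_{3} + v_{7} = v_{2}  →  sig = ⟨2 | 1⟩
  P = {1,3}:  v_{1} + v_{3} = v_{6} + v_{8}  →  sig = ⟨2 | 1 1⟩
  P = {3,4}:  v_{3} + v_{4} = v_{0} + v_{7}  →  sig = ⟨2 | 1 1⟩
  P = {7,8}:  v_{7} + v_{8} = v_{5} + v_{9}  →  sig = ⟨2 | 1 1⟩
  P = {0,1}:  v_{0} + v_{1} = v_{5} + v_{8} + v_{9}  →  sig = ⟨2 | 1 1 1⟩
  P = {1,2}:  v_{1} + v_{2} = v_{5} + v_{6} + v_{9}  →  sig = ⟨2 | 1 1 1⟩
  P = {4,6}:  v_{4} + v_{6} = v_{5} + v_{7} + v_{9}  →  sig = ⟨2 | 1 1 1⟩
  P = {2,4}:  v_{2} + v_{4} = v_{0} + 2·v_{7}  →  sig = ⟨2 | 1 2⟩
  P = {1,7}:  v_{1} + v_{7} = 2·v_{5} + v_{6} + 2·v_{9}  →  sig = ⟨2 | 1 2 2⟩
  P = {4,8}:  v_{4} + v_{8} = v_{0} + 2·v_{5} + 2·v_{9}  →  sig = ⟨2 | 1 2 2⟩
  P = {1,4}:  v_{1} + v_{4} = 3·v_{5} + 3·v_{9}  →  sig = ⟨2 | 3 3⟩
  P = {3,5,9}:  v_{3} + v_{5} + v_{9} = 0  →  sig = ⟨3 | 0⟩
  P = {2,5,9}:  v_{2} + v_{5} + v_{9} = v_{7}  →  sig = ⟨3 | 1⟩
  P = {0,5,7,9}:  v_{0} + v_{5} + v_{7} + v_{9} = v_{4}  →  sig = ⟨4 | 1⟩
  P = {5,6,8,9}:  v_{5} + v_{6} + v_{8} + v_{9} = v_{1}  →  sig = ⟨4 | 1⟩

Signatures (|P|; sorted positive RHS coefficients), sorted:
[⟨2 | 0⟩, ⟨2 | 0⟩, ⟨2 | 1⟩, ⟨2 | 1 1⟩, ⟨2 | 1 1⟩, ⟨2 | 1 1⟩, ⟨2 | 1 1 1⟩, ⟨2 | 1 1 1⟩, ⟨2 | 1 1 1⟩, ⟨2 | 1 2⟩, ⟨2 | 1 2 2⟩, ⟨2 | 1 2 2⟩, ⟨2 | 3 3⟩, ⟨3 | 0⟩, ⟨3 | 1⟩, ⟨4 | 1⟩, ⟨4 | 1⟩]


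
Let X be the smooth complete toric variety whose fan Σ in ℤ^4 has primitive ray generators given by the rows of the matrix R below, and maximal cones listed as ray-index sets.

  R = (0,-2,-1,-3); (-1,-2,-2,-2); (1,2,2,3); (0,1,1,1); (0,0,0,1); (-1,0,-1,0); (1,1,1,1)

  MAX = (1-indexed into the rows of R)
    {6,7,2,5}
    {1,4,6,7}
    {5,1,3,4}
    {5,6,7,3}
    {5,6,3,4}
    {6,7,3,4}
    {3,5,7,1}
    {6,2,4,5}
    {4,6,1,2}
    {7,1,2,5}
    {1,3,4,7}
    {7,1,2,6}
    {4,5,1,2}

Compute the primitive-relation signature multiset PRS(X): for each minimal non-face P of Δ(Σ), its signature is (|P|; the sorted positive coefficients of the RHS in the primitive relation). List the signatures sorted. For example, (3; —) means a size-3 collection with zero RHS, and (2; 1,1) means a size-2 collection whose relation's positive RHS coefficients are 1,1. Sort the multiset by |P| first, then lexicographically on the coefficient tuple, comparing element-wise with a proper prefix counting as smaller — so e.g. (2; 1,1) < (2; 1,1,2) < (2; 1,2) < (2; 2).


Primitive collections (5):

  • {2,3}:  v_{2} + v_{3} = v_{5}  ⟹  sig = (2; 1)
  • {1,3,6}:  v_{1} + v_{3} + v_{6} = 0  ⟹  sig = (3; —)
  • {2,4,7}:  v_{2} + v_{4} + v_{7} = 0  ⟹  sig = (3; —)
  • {1,5,6}:  v_{1} + v_{5} + v_{6} = v_{2}  ⟹  sig = (3; 1)
  • {4,5,7}:  v_{4} + v_{5} + v_{7} = v_{3}  ⟹  sig = (3; 1)

Hence PRS(X_Σ) =
[(2; 1), (3; —), (3; —), (3; 1), (3; 1)]


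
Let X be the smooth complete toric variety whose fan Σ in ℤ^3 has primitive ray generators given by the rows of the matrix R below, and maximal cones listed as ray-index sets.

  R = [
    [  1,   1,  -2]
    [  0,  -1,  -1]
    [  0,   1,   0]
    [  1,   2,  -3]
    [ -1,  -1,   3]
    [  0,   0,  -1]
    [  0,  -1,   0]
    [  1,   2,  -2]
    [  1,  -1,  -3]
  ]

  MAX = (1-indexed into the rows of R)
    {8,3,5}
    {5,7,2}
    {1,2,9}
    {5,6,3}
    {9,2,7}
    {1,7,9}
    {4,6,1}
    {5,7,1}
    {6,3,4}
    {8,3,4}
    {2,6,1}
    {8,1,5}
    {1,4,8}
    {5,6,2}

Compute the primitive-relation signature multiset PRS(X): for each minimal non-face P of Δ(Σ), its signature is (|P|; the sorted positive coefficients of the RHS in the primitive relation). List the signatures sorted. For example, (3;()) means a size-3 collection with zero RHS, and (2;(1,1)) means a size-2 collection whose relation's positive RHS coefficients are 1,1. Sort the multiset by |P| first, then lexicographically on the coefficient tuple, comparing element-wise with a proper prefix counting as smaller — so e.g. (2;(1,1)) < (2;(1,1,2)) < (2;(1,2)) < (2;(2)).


18 collections generate NE(X_Σ); each relation:

  {3,7}:  v_{3} + v_{7} = 0 — sig = (2;())
  {1,3}:  v_{1} + v_{3} = v_{8} — sig = (2;(1))
  {2,3}:  v_{2} + v_{3} = v_{6} — sig = (2;(1))
  {4,5}:  v_{4} + v_{5} = v_{3} — sig = (2;(1))
  {6,7}:  v_{6} + v_{7} = v_{2} — sig = (2;(1))
  {6,8}:  v_{6} + v_{8} = v_{4} — sig = (2;(1))
  {7,8}:  v_{7} + v_{8} = v_{1} — sig = (2;(1))
  {2,8}:  v_{2} + v_{8} = v_{1} + v_{6} — sig = (2;(1,1))
  {3,9}:  v_{3} + v_{9} = v_{1} + v_{2} — sig = (2;(1,1))
  {4,7}:  v_{4} + v_{7} = v_{1} + v_{6} — sig = (2;(1,1))
  {4,9}:  v_{4} + v_{9} = 2·v_{1} + v_{2} + v_{6} — sig = (2;(1,1,2))
  {2,4}:  v_{2} + v_{4} = v_{1} + 2·v_{6} — sig = (2;(1,2))
  {6,9}:  v_{6} + v_{9} = v_{1} + 2·v_{2} — sig = (2;(1,2))
  {8,9}:  v_{8} + v_{9} = 2·v_{1} + v_{2} — sig = (2;(1,2))
  {5,9}:  v_{5} + v_{9} = 2·v_{7} — sig = (2;(2))
  {1,5,6}:  v_{1} + v_{5} + v_{6} = 0 — sig = (3;())
  {1,2,5}:  v_{1} + v_{2} + v_{5} = v_{7} — sig = (3;(1))
  {1,2,7}:  v_{1} + v_{2} + v_{7} = v_{9} — sig = (3;(1))

so the primitive-relation signature multiset is
[(2;()), (2;(1)), (2;(1)), (2;(1)), (2;(1)), (2;(1)), (2;(1)), (2;(1,1)), (2;(1,1)), (2;(1,1)), (2;(1,1,2)), (2;(1,2)), (2;(1,2)), (2;(1,2)), (2;(2)), (3;()), (3;(1)), (3;(1))]


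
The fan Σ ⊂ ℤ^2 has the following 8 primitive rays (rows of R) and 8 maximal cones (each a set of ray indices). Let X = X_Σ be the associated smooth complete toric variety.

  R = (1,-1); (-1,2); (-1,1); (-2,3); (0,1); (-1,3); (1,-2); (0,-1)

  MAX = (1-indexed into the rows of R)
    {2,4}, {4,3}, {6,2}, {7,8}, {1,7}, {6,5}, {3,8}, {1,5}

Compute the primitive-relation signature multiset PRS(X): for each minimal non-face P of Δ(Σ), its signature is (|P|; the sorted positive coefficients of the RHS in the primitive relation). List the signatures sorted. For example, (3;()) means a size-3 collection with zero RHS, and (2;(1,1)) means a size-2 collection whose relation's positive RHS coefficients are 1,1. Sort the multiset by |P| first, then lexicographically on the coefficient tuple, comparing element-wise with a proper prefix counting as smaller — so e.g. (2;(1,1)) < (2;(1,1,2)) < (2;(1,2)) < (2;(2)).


Primitive collections (20):

  • {1,3}:  v_{1} + v_{3} = 0  ⇒ sig = (2;())
  • {2,7}:  v_{2} + v_{7} = 0  ⇒ sig = (2;())
  • {5,8}:  v_{5} + v_{8} = 0  ⇒ sig = (2;())
  • {1,2}:  v_{1} + v_{2} = v_{5}  ⇒ sig = (2;(1))
  • {1,4}:  v_{1} + v_{4} = v_{2}  ⇒ sig = (2;(1))
  • {1,8}:  v_{1} + v_{8} = v_{7}  ⇒ sig = (2;(1))
  • {2,3}:  v_{2} + v_{3} = v_{4}  ⇒ sig = (2;(1))
  • {2,5}:  v_{2} + v_{5} = v_{6}  ⇒ sig = (2;(1))
  • {2,8}:  v_{2} + v_{8} = v_{3}  ⇒ sig = (2;(1))
  • {3,5}:  v_{3} + v_{5} = v_{2}  ⇒ sig = (2;(1))
  • {3,7}:  v_{3} + v_{7} = v_{8}  ⇒ sig = (2;(1))
  • {4,7}:  v_{4} + v_{7} = v_{3}  ⇒ sig = (2;(1))
  • {5,7}:  v_{5} + v_{7} = v_{1}  ⇒ sig = (2;(1))
  • {6,7}:  v_{6} + v_{7} = v_{5}  ⇒ sig = (2;(1))
  • {6,8}:  v_{6} + v_{8} = v_{2}  ⇒ sig = (2;(1))
  • {1,6}:  v_{1} + v_{6} = 2·v_{5}  ⇒ sig = (2;(2))
  • {3,6}:  v_{3} + v_{6} = 2·v_{2}  ⇒ sig = (2;(2))
  • {4,5}:  v_{4} + v_{5} = 2·v_{2}  ⇒ sig = (2;(2))
  • {4,8}:  v_{4} + v_{8} = 2·v_{3}  ⇒ sig = (2;(2))
  • {4,6}:  v_{4} + v_{6} = 3·v_{2}  ⇒ sig = (2;(3))

so the primitive-relation signature multiset is
    |P|=2: 20 collections, coeffs (), (), (), (1), (1), (1), (1), (1), (1), (1), (1), (1), (1), (1), (1), (2), (2), (2), (2), (3)


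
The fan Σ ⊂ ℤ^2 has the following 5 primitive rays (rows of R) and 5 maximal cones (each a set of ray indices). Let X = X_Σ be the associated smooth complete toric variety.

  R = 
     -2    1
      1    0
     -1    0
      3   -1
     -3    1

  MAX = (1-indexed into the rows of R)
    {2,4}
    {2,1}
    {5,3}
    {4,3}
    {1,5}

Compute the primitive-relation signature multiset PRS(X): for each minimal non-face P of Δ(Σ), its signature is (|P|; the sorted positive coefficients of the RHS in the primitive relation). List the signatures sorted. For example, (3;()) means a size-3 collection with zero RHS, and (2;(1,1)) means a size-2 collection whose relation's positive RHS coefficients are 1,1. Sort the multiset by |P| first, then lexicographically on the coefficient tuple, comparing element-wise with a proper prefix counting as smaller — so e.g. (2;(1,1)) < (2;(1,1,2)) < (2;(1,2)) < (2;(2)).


The 5 primitive collections of Σ (r=5, n=2):

  • {2,3}:  v_{2} + v_{3} = 0  ⟹  sig = (2;())
  • {4,5}:  v_{4} + v_{5} = 0  ⟹  sig = (2;())
  • {1,3}:  v_{1} + v_{3} = v_{5}  ⟹  sig = (2;(1))
  • {1,4}:  v_{1} + v_{4} = v_{2}  ⟹  sig = (2;(1))
  • {2,5}:  v_{2} + v_{5} = v_{1}  ⟹  sig = (2;(1))

so the primitive-relation signature multiset is
    |P|=2: 5 collections, coeffs (), (), (1), (1), (1)


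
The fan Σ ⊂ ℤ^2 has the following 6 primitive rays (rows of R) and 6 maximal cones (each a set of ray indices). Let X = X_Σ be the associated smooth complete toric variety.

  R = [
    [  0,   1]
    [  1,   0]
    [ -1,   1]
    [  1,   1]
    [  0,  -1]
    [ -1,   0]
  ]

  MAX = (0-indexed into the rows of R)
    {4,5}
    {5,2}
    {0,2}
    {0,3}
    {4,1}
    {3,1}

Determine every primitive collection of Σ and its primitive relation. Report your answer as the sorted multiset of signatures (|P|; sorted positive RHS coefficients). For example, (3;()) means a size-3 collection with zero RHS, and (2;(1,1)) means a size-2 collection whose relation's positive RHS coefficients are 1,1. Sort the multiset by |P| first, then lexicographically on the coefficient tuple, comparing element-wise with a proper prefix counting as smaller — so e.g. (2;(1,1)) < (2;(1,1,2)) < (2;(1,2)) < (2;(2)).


Δ(Σ) — 6 vertices, 9 min non-faces:

  P = {0,4}:  v_{0} + v_{4} = 0  ⟹  sig = (2;())
  P = {1,5}:  v_{1} + v_{5} = 0  ⟹  sig = (2;())
  P = {0,1}:  v_{0} + v_{1} = v_{3}  ⟹  sig = (2;(1))
  P = {0,5}:  v_{0} + v_{5} = v_{2}  ⟹  sig = (2;(1))
  P = {1,2}:  v_{1} + v_{2} = v_{0}  ⟹  sig = (2;(1))
  P = {2,4}:  v_{2} + v_{4} = v_{5}  ⟹  sig = (2;(1))
  P = {3,4}:  v_{3} + v_{4} = v_{1}  ⟹  sig = (2;(1))
  P = {3,5}:  v_{3} + v_{5} = v_{0}  ⟹  sig = (2;(1))
  P = {2,3}:  v_{2} + v_{3} = 2·v_{0}  ⟹  sig = (2;(2))

Hence PRS(X_Σ) =
{ (2;()) ×2,  (2;(1)) ×6,  (2;(2)) }


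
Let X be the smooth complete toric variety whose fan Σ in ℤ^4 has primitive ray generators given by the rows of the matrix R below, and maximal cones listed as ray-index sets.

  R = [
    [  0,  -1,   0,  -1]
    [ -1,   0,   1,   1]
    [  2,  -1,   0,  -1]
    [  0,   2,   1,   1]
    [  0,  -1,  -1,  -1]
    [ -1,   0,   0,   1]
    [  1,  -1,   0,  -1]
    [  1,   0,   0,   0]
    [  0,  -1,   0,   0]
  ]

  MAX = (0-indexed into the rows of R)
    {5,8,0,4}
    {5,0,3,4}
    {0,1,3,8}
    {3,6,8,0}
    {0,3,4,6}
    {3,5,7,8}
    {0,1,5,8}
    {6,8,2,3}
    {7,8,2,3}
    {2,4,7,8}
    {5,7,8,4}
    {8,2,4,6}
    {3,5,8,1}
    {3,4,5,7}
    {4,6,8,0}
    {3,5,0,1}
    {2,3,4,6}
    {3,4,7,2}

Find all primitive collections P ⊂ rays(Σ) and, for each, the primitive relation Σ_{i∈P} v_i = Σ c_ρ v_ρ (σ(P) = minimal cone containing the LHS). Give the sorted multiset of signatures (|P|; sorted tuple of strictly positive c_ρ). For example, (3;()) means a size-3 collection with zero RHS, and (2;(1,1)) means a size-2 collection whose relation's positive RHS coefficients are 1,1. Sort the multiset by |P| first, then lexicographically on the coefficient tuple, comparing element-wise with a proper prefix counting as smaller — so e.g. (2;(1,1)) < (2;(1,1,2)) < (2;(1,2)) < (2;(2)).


11 minimal non-faces of Δ(Σ) (on 9 rays):

  • {0,7}:  v_{0} + v_{7} = v_{6}  ⟹  sig = (2;(1))
  • {5,6}:  v_{5} + v_{6} = v_{8}  ⟹  sig = (2;(1))
  • {6,7}:  v_{6} + v_{7} = v_{2}  ⟹  sig = (2;(1))
  • {1,4}:  v_{1} + v_{4} = v_{0} + v_{5}  ⟹  sig = (2;(1,1))
  • {2,5}:  v_{2} + v_{5} = v_{7} + v_{8}  ⟹  sig = (2;(1,1))
  • {1,2}:  v_{1} + v_{2} = v_{3} + v_{6} + 2·v_{8}  ⟹  sig = (2;(1,1,2))
  • {1,6}:  v_{1} + v_{6} = v_{0} + v_{3} + 2·v_{8}  ⟹  sig = (2;(1,1,2))
  • {1,7}:  v_{1} + v_{7} = v_{3} + 2·v_{8}  ⟹  sig = (2;(1,2))
  • {0,2}:  v_{0} + v_{2} = 2·v_{6}  ⟹  sig = (2;(2))
  • {3,4,8}:  v_{3} + v_{4} + v_{8} = 0  ⟹  sig = (3;())
  • {0,3,5,8}:  v_{0} + v_{3} + v_{5} + v_{8} = v_{1}  ⟹  sig = (4;(1))

Hence PRS(X_Σ) =
{ (2;(1)) ×3,  (2;(1,1)) ×2,  (2;(1,1,2)) ×2,  (2;(1,2)),  (2;(2)),  (3;()),  (4;(1)) }


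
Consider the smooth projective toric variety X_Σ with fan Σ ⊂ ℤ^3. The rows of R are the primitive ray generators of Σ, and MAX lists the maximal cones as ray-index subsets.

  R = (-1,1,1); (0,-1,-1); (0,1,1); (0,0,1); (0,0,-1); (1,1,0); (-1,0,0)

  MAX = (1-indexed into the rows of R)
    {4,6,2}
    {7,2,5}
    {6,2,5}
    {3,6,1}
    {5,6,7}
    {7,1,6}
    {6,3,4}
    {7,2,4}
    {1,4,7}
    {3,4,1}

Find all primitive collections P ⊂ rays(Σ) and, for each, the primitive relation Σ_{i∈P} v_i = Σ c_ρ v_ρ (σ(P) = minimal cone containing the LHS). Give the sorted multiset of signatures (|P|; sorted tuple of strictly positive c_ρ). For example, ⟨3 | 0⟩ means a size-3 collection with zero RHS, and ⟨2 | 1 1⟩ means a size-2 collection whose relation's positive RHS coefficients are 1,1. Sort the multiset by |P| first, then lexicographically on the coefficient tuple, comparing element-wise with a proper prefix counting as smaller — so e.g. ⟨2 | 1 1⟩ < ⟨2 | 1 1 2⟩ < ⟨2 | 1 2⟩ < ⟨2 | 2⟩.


Σ has 9 primitive collections:

  • {2,3}:  v_{2} + v_{3} = 0  so sig = ⟨2 | 0⟩
  • {4,5}:  v_{4} + v_{5} = 0  so sig = ⟨2 | 0⟩
  • {1,2}:  v_{1} + v_{2} = v_{7}  so sig = ⟨2 | 1⟩
  • {3,7}:  v_{3} + v_{7} = v_{1}  so sig = ⟨2 | 1⟩
  • {3,5}:  v_{3} + v_{5} = v_{6} + v_{7}  so sig = ⟨2 | 1 1⟩
  • {1,5}:  v_{1} + v_{5} = v_{6} + 2·v_{7}  so sig = ⟨2 | 1 2⟩
  • {2,6,7}:  v_{2} + v_{6} + v_{7} = v_{5}  so sig = ⟨3 | 1⟩
  • {4,6,7}:  v_{4} + v_{6} + v_{7} = v_{3}  so sig = ⟨3 | 1⟩
  • {1,4,6}:  v_{1} + v_{4} + v_{6} = 2·v_{3}  so sig = ⟨3 | 2⟩

Hence PRS(X_Σ) =
[⟨2 | 0⟩, ⟨2 | 0⟩, ⟨2 | 1⟩, ⟨2 | 1⟩, ⟨2 | 1 1⟩, ⟨2 | 1 2⟩, ⟨3 | 1⟩, ⟨3 | 1⟩, ⟨3 | 2⟩]


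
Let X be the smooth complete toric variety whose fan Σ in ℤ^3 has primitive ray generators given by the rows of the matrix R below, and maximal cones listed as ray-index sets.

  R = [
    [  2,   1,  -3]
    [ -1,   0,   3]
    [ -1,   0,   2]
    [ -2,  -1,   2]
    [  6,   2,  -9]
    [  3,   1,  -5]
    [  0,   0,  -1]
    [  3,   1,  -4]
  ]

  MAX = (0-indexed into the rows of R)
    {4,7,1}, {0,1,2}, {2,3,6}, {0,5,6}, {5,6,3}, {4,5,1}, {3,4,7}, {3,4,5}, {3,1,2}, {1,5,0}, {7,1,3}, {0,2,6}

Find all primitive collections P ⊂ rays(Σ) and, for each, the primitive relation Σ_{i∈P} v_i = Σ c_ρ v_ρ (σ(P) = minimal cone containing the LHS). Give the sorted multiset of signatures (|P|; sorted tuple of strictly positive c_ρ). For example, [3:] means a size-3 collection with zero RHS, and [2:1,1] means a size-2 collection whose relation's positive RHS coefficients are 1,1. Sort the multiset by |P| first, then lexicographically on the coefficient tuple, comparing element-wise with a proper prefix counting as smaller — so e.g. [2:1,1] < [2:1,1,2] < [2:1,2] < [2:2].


The 12 primitive collections of Σ (r=8, n=3):

  P={0,3}:  v_{0} + v_{3} = v_{6}  ⟹  sig = [2:1]
  P={1,6}:  v_{1} + v_{6} = v_{2}  ⟹  sig = [2:1]
  P={2,5}:  v_{2} + v_{5} = v_{0}  ⟹  sig = [2:1]
  P={5,7}:  v_{5} + v_{7} = v_{4}  ⟹  sig = [2:1]
  P={6,7}:  v_{6} + v_{7} = v_{5}  ⟹  sig = [2:1]
  P={2,7}:  v_{2} + v_{7} = v_{1} + v_{5}  ⟹  sig = [2:1,1]
  P={0,7}:  v_{0} + v_{7} = v_{1} + 2·v_{5}  ⟹  sig = [2:1,2]
  P={2,4}:  v_{2} + v_{4} = v_{1} + 2·v_{5}  ⟹  sig = [2:1,2]
  P={0,4}:  v_{0} + v_{4} = v_{1} + 3·v_{5}  ⟹  sig = [2:1,3]
  P={4,6}:  v_{4} + v_{6} = 2·v_{5}  ⟹  sig = [2:2]
  P={1,3,5}:  v_{1} + v_{3} + v_{5} = 0  ⟹  sig = [3:]
  P={1,3,4}:  v_{1} + v_{3} + v_{4} = v_{7}  ⟹  sig = [3:1]

Sorted signature multiset PRS(X):
[[2:1], [2:1], [2:1], [2:1], [2:1], [2:1,1], [2:1,2], [2:1,2], [2:1,3], [2:2], [3:], [3:1]]


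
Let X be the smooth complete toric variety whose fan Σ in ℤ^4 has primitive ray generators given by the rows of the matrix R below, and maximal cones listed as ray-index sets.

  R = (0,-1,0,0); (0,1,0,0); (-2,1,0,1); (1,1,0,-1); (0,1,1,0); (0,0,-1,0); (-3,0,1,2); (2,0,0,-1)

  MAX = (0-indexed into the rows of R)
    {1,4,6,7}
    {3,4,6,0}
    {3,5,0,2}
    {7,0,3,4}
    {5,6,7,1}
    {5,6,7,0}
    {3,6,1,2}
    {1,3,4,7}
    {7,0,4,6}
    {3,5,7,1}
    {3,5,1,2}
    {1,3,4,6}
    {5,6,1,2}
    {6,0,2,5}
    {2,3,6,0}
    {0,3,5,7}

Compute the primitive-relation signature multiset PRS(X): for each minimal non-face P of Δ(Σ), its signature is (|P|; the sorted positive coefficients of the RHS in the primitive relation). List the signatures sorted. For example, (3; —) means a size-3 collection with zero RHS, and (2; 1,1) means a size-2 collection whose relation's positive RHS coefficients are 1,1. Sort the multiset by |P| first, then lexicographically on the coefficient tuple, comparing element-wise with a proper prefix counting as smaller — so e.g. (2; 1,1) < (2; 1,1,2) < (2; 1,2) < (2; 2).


|primitive collections| = 6. Relations:

  • {0,1}:  v_{0} + v_{1} = 0  so sig = (2; —)
  • {2,7}:  v_{2} + v_{7} = v_{1}  so sig = (2; 1)
  • {4,5}:  v_{4} + v_{5} = v_{1}  so sig = (2; 1)
  • {2,4}:  v_{2} + v_{4} = v_{1} + v_{3} + v_{6}  so sig = (2; 1,1,1)
  • {3,5,6}:  v_{3} + v_{5} + v_{6} = v_{2}  so sig = (3; 1)
  • {3,6,7}:  v_{3} + v_{6} + v_{7} = v_{4}  so sig = (3; 1)

Sorted signature multiset PRS(X):
    |P|=2: 4 collections, coeffs (), (1), (1), (1,1,1)
    |P|=3: 2 collections, coeffs (1), (1)


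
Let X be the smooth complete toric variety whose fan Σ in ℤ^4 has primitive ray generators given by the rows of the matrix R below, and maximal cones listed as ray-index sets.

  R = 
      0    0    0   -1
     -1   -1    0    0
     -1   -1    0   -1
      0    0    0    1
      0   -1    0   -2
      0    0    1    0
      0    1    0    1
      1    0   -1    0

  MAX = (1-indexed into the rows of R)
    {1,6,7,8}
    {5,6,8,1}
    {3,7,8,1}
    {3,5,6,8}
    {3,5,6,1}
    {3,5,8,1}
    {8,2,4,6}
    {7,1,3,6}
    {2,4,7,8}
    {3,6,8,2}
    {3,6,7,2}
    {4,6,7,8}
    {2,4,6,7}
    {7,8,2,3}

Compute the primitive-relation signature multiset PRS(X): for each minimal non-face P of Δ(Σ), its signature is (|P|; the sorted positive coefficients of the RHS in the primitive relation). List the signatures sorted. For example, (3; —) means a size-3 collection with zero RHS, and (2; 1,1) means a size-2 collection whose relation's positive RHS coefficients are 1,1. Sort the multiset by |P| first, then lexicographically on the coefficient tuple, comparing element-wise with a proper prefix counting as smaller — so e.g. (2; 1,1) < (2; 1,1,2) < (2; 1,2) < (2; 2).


Primitive collections (9):

  P = {1,4}:  v_{1} + v_{4} = 0  so sig = (2; —)
  P = {1,2}:  v_{1} + v_{2} = v_{3}  so sig = (2; 1)
  P = {3,4}:  v_{3} + v_{4} = v_{2}  so sig = (2; 1)
  P = {5,7}:  v_{5} + v_{7} = v_{1}  so sig = (2; 1)
  P = {4,5}:  v_{4} + v_{5} = v_{3} + v_{6} + v_{8}  so sig = (2; 1,1,1)
  P = {2,5}:  v_{2} + v_{5} = 2·v_{3} + v_{6} + v_{8}  so sig = (2; 1,1,2)
  P = {3,6,7,8}:  v_{3} + v_{6} + v_{7} + v_{8} = 0  so sig = (4; —)
  P = {1,3,6,8}:  v_{1} + v_{3} + v_{6} + v_{8} = v_{5}  so sig = (4; 1)
  P = {2,6,7,8}:  v_{2} + v_{6} + v_{7} + v_{8} = v_{4}  so sig = (4; 1)

Signatures (|P|; sorted positive RHS coefficients), sorted:
{ (2; —),  (2; 1) ×3,  (2; 1,1,1),  (2; 1,1,2),  (4; —),  (4; 1) ×2 }


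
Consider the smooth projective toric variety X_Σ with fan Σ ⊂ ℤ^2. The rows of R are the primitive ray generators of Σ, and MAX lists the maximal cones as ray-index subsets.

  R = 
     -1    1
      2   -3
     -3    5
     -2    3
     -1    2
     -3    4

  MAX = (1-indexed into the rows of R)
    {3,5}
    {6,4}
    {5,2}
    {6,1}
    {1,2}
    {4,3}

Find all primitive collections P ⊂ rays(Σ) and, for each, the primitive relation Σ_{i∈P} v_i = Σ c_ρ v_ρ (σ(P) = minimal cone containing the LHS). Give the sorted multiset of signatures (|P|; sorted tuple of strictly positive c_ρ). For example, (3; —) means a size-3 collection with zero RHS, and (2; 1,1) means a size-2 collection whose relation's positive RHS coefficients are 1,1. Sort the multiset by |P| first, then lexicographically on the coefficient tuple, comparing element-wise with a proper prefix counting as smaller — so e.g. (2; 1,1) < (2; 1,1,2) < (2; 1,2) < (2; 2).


Minimal non-faces — 9 found among 6 rays, 6 max cones:

  P = {2,4}:  v_{2} + v_{4} = 0  ⟹  sig = (2; —)
  P = {1,4}:  v_{1} + v_{4} = v_{6}  ⟹  sig = (2; 1)
  P = {1,5}:  v_{1} + v_{5} = v_{4}  ⟹  sig = (2; 1)
  P = {2,3}:  v_{2} + v_{3} = v_{5}  ⟹  sig = (2; 1)
  P = {2,6}:  v_{2} + v_{6} = v_{1}  ⟹  sig = (2; 1)
  P = {4,5}:  v_{4} + v_{5} = v_{3}  ⟹  sig = (2; 1)
  P = {1,3}:  v_{1} + v_{3} = 2·v_{4}  ⟹  sig = (2; 2)
  P = {5,6}:  v_{5} + v_{6} = 2·v_{4}  ⟹  sig = (2; 2)
  P = {3,6}:  v_{3} + v_{6} = 3·v_{4}  ⟹  sig = (2; 3)

Sorted signature multiset PRS(X):
[(2; —), (2; 1), (2; 1), (2; 1), (2; 1), (2; 1), (2; 2), (2; 2), (2; 3)]


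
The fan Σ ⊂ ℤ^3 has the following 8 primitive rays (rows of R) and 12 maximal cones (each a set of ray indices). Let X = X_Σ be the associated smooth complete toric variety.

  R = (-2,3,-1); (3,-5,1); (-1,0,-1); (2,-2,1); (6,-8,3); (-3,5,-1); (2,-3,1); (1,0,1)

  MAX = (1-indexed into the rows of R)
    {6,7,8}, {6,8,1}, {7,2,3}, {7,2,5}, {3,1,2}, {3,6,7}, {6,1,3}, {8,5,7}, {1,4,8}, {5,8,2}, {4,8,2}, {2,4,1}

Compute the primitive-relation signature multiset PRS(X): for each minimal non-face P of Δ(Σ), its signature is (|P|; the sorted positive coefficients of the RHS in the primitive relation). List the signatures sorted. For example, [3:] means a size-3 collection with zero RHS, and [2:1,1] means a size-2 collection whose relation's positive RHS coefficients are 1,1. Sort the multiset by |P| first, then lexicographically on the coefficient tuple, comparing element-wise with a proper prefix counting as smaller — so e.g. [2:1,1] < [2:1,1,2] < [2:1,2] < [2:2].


The 12 primitive collections of Σ (r=8, n=3):

  P={1,7}:  v_{1} + v_{7} = 0  so sig = [2:]
  P={2,6}:  v_{2} + v_{6} = 0  so sig = [2:]
  P={3,8}:  v_{3} + v_{8} = 0  so sig = [2:]
  P={1,5}:  v_{1} + v_{5} = v_{2} + v_{8}  so sig = [2:1,1]
  P={3,4}:  v_{3} + v_{4} = v_{1} + v_{2}  so sig = [2:1,1]
  P={3,5}:  v_{3} + v_{5} = v_{2} + v_{7}  so sig = [2:1,1]
  P={4,6}:  v_{4} + v_{6} = v_{1} + v_{8}  so sig = [2:1,1]
  P={4,7}:  v_{4} + v_{7} = v_{2} + v_{8}  so sig = [2:1,1]
  P={5,6}:  v_{5} + v_{6} = v_{7} + v_{8}  so sig = [2:1,1]
  P={4,5}:  v_{4} + v_{5} = 2·v_{2} + 2·v_{8}  so sig = [2:2,2]
  P={1,2,8}:  v_{1} + v_{2} + v_{8} = v_{4}  so sig = [3:1]
  P={2,7,8}:  v_{2} + v_{7} + v_{8} = v_{5}  so sig = [3:1]

Signatures (|P|; sorted positive RHS coefficients), sorted:
{ [2:] ×3,  [2:1,1] ×6,  [2:2,2],  [3:1] ×2 }


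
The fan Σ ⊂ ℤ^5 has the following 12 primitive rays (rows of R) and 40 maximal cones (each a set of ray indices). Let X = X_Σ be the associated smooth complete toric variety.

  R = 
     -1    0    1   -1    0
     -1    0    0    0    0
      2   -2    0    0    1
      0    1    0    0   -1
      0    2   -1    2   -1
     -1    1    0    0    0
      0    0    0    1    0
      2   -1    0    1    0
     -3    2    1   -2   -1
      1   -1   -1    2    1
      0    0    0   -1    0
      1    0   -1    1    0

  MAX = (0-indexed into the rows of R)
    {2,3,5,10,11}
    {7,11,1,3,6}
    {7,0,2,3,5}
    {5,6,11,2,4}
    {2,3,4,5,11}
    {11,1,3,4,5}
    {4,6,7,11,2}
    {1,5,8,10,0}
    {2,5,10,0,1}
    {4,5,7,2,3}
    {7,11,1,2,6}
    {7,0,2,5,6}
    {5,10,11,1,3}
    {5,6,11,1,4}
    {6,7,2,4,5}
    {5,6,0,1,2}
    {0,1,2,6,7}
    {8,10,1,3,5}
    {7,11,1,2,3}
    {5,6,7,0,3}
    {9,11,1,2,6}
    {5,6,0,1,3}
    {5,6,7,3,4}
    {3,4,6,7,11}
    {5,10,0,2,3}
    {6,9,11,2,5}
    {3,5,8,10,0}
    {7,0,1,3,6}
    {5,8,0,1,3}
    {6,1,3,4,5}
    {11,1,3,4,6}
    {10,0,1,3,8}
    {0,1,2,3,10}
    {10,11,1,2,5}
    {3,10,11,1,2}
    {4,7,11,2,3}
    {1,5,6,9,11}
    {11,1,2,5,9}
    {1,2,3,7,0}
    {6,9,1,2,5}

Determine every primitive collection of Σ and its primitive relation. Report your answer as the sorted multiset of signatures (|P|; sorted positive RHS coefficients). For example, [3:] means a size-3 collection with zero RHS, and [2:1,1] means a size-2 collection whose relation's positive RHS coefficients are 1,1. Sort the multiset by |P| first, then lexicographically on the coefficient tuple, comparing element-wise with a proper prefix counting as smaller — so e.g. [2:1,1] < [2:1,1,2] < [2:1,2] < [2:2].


|primitive collections| = 25. Relations:

  • {0,11}:  v_{0} + v_{11} = 0  so sig = [2:]
  • {6,10}:  v_{6} + v_{10} = 0  so sig = [2:]
  • {2,8}:  v_{2} + v_{8} = v_{0} + v_{10}  so sig = [2:1,1]
  • {3,9}:  v_{3} + v_{9} = v_{6} + v_{11}  so sig = [2:1,1]
  • {7,8}:  v_{7} + v_{8} = v_{0} + v_{3}  so sig = [2:1,1]
  • {7,10}:  v_{7} + v_{10} = v_{2} + v_{3}  so sig = [2:1,1]
  • {8,9}:  v_{8} + v_{9} = v_{1} + v_{5}  so sig = [2:1,1]
  • {0,4}:  v_{0} + v_{4} = v_{3} + v_{5} + v_{6}  so sig = [2:1,1,1]
  • {4,10}:  v_{4} + v_{10} = v_{3} + v_{5} + v_{11}  so sig = [2:1,1,1]
  • {0,9}:  v_{0} + v_{9} = v_{1} + v_{2} + v_{5} + v_{6}  so sig = [2:1,1,1,1]
  • {6,8}:  v_{6} + v_{8} = v_{0} + v_{1} + v_{3} + v_{5}  so sig = [2:1,1,1,1]
  • {8,11}:  v_{8} + v_{11} = v_{1} + v_{3} + v_{5} + v_{10}  so sig = [2:1,1,1,1]
  • {9,10}:  v_{9} + v_{10} = v_{1} + v_{2} + v_{5} + v_{11}  so sig = [2:1,1,1,1]
  • {7,9}:  v_{7} + v_{9} = v_{2} + 2·v_{6} + v_{11}  so sig = [2:1,1,2]
  • {4,8}:  v_{4} + v_{8} = v_{1} + 2·v_{3} + 2·v_{5}  so sig = [2:1,2,2]
  • {4,9}:  v_{4} + v_{9} = v_{5} + 2·v_{6} + 2·v_{11}  so sig = [2:1,2,2]
  • {1,5,7}:  v_{1} + v_{5} + v_{7} = v_{6}  so sig = [3:1]
  • {2,3,6}:  v_{2} + v_{3} + v_{6} = v_{7}  so sig = [3:1]
  • {1,2,4}:  v_{1} + v_{2} + v_{4} = v_{6} + v_{11}  so sig = [3:1,1]
  • {5,7,11}:  v_{5} + v_{7} + v_{11} = v_{2} + v_{4}  so sig = [3:1,1]
  • {1,4,7}:  v_{1} + v_{4} + v_{7} = v_{3} + 2·v_{6} + v_{11}  so sig = [3:1,1,2]
  • {1,2,3,5}:  v_{1} + v_{2} + v_{3} + v_{5} = 0  so sig = [4:]
  • {3,5,6,11}:  v_{3} + v_{5} + v_{6} + v_{11} = v_{4}  so sig = [4:1]
  • {0,1,3,5,10}:  v_{0} + v_{1} + v_{3} + v_{5} + v_{10} = v_{8}  so sig = [5:1]
  • {1,2,5,6,11}:  v_{1} + v_{2} + v_{5} + v_{6} + v_{11} = v_{9}  so sig = [5:1]

Hence PRS(X_Σ) =
{ [2:] ×2,  [2:1,1] ×5,  [2:1,1,1] ×2,  [2:1,1,1,1] ×4,  [2:1,1,2],  [2:1,2,2] ×2,  [3:1] ×2,  [3:1,1] ×2,  [3:1,1,2],  [4:],  [4:1],  [5:1] ×2 }
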